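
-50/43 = -1.16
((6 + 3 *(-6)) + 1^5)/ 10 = -11/ 10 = -1.10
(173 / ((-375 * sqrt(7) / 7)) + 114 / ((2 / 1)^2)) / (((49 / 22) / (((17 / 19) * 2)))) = 1122 / 49-129404 * sqrt(7) / 349125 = 21.92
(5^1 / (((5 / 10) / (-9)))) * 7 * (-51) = 32130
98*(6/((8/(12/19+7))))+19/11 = 235187/418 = 562.65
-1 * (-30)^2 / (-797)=900 / 797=1.13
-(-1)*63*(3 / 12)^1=63 / 4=15.75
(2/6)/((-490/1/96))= -16/245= -0.07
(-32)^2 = 1024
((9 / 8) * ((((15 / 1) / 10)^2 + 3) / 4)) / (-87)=-63 / 3712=-0.02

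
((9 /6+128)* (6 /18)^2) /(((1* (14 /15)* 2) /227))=41995 /24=1749.79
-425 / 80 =-85 / 16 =-5.31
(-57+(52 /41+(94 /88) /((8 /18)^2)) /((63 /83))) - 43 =-165849515 /1818432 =-91.20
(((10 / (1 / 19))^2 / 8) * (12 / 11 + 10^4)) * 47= 23332170050 / 11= 2121106368.18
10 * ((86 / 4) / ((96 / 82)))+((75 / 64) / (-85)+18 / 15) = 3016459 / 16320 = 184.83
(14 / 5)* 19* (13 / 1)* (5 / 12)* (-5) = -8645 / 6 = -1440.83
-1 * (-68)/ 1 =68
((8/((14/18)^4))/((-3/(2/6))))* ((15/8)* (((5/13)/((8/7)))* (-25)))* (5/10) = 1366875/71344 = 19.16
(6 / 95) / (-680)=-3 / 32300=-0.00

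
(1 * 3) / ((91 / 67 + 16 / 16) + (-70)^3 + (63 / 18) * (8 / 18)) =-0.00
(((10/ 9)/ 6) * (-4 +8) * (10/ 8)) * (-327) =-2725/ 9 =-302.78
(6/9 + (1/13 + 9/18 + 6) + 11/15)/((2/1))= 1037/260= 3.99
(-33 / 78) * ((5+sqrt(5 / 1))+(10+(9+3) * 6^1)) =-37.75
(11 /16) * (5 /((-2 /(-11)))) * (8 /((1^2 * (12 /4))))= 605 /12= 50.42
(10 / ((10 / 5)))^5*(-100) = -312500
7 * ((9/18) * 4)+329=343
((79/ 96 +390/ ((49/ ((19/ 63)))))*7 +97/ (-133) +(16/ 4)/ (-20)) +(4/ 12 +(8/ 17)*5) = 184758743/ 7596960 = 24.32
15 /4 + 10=55 /4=13.75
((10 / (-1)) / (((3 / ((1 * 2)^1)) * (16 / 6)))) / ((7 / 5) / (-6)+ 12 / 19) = -1425 / 227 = -6.28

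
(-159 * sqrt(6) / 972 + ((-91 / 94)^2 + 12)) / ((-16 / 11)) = -1257443 / 141376 + 583 * sqrt(6) / 5184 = -8.62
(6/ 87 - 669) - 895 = -45354/ 29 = -1563.93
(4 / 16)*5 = 5 / 4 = 1.25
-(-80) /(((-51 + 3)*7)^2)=5 /7056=0.00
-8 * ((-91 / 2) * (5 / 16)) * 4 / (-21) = -65 / 3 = -21.67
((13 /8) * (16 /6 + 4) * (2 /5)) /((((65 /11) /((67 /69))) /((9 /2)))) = 737 /230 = 3.20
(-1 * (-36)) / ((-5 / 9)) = -324 / 5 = -64.80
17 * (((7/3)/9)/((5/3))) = 2.64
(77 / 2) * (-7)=-539 / 2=-269.50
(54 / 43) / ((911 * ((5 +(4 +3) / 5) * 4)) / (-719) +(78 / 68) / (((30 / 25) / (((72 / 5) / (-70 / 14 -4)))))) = -1650105 / 44629829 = -0.04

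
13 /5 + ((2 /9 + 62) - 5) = 2692 /45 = 59.82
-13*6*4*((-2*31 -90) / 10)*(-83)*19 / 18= -6232304 / 15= -415486.93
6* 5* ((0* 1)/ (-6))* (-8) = 0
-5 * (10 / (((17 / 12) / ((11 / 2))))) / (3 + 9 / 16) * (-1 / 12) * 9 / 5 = 2640 / 323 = 8.17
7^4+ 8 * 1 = 2409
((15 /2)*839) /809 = 12585 /1618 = 7.78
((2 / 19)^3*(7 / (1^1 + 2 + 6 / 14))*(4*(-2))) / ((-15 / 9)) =392 / 34295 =0.01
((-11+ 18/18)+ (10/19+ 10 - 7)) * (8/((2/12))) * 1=-5904/19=-310.74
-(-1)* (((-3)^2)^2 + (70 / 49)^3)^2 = 828461089 / 117649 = 7041.80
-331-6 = -337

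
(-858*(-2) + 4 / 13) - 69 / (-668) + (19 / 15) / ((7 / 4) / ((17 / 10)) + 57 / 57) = 15432608819 / 8987940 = 1717.04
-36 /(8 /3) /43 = -27 /86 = -0.31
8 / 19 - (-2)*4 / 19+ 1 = 1.84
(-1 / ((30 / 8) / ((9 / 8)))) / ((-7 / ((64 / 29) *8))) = 768 / 1015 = 0.76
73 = 73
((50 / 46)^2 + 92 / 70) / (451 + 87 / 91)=600717 / 108783560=0.01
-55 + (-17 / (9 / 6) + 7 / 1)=-178 / 3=-59.33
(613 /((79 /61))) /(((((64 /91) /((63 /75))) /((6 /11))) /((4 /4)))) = 214374069 /695200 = 308.36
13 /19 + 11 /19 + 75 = 1449 /19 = 76.26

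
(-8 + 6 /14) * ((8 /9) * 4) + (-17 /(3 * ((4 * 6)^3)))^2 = -324110645273 /12039487488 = -26.92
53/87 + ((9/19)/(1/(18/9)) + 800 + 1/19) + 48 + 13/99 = 2439605/2871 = 849.74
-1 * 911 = -911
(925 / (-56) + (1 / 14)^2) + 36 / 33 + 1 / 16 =-132459 / 8624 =-15.36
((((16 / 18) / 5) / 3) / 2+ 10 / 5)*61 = 16714 / 135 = 123.81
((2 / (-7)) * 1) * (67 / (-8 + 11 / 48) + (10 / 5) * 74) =-103976 / 2611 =-39.82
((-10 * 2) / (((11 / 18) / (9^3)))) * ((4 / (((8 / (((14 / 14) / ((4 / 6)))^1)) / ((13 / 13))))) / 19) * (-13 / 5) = 511758 / 209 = 2448.60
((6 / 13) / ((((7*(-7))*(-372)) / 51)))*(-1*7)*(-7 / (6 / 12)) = 51 / 403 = 0.13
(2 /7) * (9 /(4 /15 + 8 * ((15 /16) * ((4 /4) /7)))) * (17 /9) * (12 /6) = 2040 /281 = 7.26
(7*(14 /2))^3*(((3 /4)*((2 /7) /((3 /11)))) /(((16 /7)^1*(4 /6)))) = 3882417 /64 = 60662.77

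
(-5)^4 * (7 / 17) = 257.35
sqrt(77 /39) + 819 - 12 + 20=sqrt(3003) /39 + 827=828.41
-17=-17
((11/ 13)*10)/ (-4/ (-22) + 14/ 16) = 9680/ 1209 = 8.01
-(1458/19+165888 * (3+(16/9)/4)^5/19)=-4233164.69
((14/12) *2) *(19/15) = 133/45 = 2.96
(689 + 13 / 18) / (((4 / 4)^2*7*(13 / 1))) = 955 / 126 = 7.58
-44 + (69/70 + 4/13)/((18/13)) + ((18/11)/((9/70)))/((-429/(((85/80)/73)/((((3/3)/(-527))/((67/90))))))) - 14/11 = -38343597937/868107240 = -44.17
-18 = -18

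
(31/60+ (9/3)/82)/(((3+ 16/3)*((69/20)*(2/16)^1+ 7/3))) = 32664/1360175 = 0.02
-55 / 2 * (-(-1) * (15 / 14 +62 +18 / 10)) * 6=-149853 / 14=-10703.79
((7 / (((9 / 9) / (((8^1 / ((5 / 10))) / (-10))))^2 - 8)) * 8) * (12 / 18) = -7168 / 1461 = -4.91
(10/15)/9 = 2/27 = 0.07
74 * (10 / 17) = 740 / 17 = 43.53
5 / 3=1.67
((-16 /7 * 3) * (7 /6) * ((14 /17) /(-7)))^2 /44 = 64 /3179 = 0.02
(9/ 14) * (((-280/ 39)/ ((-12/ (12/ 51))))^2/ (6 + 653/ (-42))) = -78400/ 58755723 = -0.00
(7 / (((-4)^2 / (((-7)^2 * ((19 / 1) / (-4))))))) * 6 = -19551 / 32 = -610.97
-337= -337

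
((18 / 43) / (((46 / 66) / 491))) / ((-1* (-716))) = 145827 / 354062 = 0.41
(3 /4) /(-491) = -3 /1964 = -0.00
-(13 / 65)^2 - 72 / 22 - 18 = -5861 / 275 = -21.31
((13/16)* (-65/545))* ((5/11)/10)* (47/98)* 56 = -7943/67144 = -0.12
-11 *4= -44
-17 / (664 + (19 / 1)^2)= -17 / 1025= -0.02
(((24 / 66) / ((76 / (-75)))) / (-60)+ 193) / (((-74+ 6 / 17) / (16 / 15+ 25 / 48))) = -348361127 / 83733760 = -4.16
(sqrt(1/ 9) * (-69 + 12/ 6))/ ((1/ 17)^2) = -6454.33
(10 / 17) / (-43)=-10 / 731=-0.01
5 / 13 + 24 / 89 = 757 / 1157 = 0.65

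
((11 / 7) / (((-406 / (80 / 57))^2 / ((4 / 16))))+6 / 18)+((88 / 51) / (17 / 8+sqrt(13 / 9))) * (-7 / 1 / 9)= -34030378159 / 57170193507+39424 * sqrt(13) / 270657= -0.07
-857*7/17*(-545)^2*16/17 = -28509647600/289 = -98649299.65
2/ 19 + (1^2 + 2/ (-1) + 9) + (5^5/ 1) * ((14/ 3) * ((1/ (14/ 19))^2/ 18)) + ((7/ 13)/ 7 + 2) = 280548215/ 186732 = 1502.41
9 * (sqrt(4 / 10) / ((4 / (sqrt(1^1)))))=1.42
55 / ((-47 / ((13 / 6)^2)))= -9295 / 1692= -5.49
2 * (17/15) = 34/15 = 2.27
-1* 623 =-623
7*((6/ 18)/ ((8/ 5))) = 1.46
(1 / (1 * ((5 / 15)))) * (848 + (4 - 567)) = 855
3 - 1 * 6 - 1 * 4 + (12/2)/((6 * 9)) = -62/9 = -6.89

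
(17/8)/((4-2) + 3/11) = 187/200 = 0.94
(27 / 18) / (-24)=-1 / 16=-0.06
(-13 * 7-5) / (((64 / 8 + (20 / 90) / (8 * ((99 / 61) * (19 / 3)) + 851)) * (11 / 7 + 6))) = -172147248 / 108619949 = -1.58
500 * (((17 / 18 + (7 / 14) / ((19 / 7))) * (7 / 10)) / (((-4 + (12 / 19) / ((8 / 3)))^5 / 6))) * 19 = -10704671196800 / 179391326829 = -59.67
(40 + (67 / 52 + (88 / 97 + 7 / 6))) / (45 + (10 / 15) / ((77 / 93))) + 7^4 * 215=27550736219503 / 53370564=516215.95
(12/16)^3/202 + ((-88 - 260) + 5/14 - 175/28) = -32025699/90496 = -353.89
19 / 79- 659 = -52042 / 79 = -658.76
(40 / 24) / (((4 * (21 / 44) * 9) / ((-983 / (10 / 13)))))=-140569 / 1134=-123.96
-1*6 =-6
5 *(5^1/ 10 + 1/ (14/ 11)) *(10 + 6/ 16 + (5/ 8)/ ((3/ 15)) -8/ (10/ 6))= 783/ 14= 55.93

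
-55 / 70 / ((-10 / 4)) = 0.31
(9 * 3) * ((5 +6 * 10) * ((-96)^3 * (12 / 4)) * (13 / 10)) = -6055575552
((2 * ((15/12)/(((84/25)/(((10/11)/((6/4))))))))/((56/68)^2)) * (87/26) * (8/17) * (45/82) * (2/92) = 4621875/370025656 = 0.01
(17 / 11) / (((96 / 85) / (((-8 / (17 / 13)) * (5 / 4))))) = -5525 / 528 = -10.46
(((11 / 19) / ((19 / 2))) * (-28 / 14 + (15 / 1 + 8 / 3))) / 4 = 517 / 2166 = 0.24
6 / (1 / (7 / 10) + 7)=42 / 59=0.71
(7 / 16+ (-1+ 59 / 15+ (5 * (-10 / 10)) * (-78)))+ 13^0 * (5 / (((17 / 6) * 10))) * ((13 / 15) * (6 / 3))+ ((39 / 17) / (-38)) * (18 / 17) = 518718683 / 1317840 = 393.61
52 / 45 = 1.16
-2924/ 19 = -153.89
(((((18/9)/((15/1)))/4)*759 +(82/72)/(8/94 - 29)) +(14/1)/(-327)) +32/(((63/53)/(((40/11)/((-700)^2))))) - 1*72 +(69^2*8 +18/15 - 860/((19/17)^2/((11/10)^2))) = 33783504069511305047/907930228243500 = 37209.36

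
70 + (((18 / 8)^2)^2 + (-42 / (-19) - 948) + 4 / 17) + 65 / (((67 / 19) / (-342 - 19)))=-41573872087 / 5540096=-7504.18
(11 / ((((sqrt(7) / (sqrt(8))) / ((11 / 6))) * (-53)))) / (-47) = 121 * sqrt(14) / 52311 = 0.01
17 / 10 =1.70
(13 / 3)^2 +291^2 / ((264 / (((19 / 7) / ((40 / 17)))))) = 86220049 / 221760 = 388.80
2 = 2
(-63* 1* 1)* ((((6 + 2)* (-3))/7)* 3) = 648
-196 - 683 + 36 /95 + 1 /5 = -16690 /19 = -878.42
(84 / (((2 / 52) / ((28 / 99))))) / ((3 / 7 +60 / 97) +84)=13840736 / 1905651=7.26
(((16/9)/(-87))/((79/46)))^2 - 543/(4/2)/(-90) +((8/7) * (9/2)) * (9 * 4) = 100793441590481/535680382860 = 188.16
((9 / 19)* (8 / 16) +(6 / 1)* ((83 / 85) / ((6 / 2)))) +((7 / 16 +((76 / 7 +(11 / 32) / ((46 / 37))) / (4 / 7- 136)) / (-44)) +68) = 7003664611951 / 99161103360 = 70.63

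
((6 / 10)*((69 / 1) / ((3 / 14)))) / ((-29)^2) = 966 / 4205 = 0.23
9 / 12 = 3 / 4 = 0.75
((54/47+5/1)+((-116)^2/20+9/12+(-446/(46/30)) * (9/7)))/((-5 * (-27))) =46268237/20430900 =2.26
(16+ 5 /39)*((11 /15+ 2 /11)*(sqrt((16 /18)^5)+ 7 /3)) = 12157312*sqrt(2) /1563705+ 664853 /19305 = 45.43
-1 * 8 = -8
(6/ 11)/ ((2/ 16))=48/ 11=4.36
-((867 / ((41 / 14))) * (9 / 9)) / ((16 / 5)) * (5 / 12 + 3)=-10115 / 32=-316.09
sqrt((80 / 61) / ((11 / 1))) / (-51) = -4 * sqrt(3355) / 34221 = -0.01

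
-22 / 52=-11 / 26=-0.42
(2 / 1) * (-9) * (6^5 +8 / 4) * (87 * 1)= -12180348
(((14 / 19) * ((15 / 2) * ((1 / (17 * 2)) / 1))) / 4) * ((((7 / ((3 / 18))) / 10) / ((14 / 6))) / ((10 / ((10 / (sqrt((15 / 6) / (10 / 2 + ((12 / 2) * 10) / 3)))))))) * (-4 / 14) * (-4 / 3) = 0.09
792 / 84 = 9.43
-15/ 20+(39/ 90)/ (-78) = -34/ 45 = -0.76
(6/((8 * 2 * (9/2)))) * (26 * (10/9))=65/27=2.41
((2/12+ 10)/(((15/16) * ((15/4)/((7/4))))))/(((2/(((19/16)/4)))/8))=8113/1350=6.01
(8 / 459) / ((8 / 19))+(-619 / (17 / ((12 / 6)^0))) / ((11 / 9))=-150208 / 5049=-29.75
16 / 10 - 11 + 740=3653 / 5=730.60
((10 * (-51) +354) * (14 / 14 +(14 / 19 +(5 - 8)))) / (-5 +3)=-1872 / 19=-98.53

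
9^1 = 9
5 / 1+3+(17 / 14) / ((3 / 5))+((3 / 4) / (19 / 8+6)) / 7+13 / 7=33469 / 2814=11.89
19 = 19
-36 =-36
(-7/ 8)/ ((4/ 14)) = -49/ 16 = -3.06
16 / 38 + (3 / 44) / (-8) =2759 / 6688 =0.41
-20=-20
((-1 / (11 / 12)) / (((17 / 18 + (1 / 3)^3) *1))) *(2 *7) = -9072 / 583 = -15.56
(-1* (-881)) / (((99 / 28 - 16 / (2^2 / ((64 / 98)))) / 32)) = 30528.35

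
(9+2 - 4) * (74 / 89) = 518 / 89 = 5.82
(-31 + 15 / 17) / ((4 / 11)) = -1408 / 17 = -82.82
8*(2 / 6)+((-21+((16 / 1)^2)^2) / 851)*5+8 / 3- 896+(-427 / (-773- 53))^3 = -2120816355211 / 4194660696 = -505.60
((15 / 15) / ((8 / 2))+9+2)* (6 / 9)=15 / 2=7.50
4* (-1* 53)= -212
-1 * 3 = -3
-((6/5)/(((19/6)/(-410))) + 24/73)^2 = -24037.29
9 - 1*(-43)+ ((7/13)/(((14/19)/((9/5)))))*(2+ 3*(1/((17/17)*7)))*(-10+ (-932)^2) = 1262554109/455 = 2774844.20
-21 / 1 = -21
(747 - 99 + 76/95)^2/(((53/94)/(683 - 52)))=624193014304/1325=471089067.40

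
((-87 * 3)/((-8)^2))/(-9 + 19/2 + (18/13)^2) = -44109/26144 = -1.69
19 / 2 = 9.50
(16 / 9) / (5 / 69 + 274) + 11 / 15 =209861 / 283665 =0.74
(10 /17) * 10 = 100 /17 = 5.88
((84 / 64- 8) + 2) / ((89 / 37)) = -1.95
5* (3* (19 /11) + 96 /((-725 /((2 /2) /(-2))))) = 26.24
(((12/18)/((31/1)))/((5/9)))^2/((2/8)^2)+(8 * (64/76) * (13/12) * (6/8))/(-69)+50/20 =153996947/62993550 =2.44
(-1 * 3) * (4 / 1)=-12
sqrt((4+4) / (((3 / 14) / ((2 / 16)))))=sqrt(42) / 3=2.16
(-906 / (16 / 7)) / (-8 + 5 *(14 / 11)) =11627 / 48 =242.23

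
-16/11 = -1.45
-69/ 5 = -13.80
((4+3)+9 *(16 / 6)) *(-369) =-11439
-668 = -668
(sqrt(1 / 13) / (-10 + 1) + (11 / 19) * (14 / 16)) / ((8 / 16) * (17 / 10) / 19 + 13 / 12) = 1155 / 2572 - 190 * sqrt(13) / 25077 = 0.42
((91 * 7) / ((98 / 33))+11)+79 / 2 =265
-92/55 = -1.67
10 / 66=5 / 33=0.15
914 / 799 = 1.14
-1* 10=-10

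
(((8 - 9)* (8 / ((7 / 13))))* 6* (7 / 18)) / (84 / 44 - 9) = 4.89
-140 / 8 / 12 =-35 / 24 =-1.46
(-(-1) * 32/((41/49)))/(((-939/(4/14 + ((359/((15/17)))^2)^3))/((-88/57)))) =285244376529796.14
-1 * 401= -401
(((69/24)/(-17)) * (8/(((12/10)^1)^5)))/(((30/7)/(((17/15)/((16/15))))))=-100625/746496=-0.13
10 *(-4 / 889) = -40 / 889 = -0.04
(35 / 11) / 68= 35 / 748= 0.05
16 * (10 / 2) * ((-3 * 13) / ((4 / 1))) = -780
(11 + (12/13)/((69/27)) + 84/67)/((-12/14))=-1769005/120198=-14.72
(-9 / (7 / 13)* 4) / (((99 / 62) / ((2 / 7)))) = -6448 / 539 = -11.96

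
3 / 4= 0.75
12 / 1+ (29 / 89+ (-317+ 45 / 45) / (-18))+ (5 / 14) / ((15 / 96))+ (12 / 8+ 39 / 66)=2112932 / 61677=34.26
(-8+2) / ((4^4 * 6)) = -1 / 256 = -0.00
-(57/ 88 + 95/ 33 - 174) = 45005/ 264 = 170.47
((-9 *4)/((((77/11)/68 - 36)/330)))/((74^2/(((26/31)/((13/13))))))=0.05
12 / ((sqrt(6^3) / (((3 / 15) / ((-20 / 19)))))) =-0.16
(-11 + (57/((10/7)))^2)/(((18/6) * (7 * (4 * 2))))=158101/16800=9.41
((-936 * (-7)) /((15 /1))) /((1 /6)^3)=94348.80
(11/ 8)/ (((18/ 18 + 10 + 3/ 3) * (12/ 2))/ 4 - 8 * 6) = -11/ 240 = -0.05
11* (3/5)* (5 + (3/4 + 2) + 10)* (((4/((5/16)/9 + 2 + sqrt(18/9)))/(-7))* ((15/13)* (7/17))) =-9.22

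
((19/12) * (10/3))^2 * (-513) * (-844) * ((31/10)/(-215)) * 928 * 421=-8764053668336/129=-67938400529.74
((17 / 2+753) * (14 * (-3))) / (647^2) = -31983 / 418609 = -0.08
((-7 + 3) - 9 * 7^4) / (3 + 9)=-21613 / 12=-1801.08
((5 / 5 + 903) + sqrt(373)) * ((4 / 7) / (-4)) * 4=-3616 / 7 - 4 * sqrt(373) / 7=-527.61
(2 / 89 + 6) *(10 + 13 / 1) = 138.52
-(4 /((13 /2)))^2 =-64 /169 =-0.38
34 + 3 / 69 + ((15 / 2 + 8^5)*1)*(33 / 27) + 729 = 16900303 / 414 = 40821.99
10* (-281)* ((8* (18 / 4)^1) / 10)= -10116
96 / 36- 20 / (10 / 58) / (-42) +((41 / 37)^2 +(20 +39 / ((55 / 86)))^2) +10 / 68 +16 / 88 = 6470579474977 / 985611550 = 6565.04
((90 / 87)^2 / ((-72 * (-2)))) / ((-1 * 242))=-25 / 814088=-0.00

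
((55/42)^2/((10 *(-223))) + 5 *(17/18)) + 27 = 24956663/786744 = 31.72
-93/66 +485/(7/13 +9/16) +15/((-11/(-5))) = 2246611/5038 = 445.93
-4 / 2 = -2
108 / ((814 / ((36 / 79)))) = 1944 / 32153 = 0.06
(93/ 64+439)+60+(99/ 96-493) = 8.48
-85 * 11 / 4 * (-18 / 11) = 765 / 2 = 382.50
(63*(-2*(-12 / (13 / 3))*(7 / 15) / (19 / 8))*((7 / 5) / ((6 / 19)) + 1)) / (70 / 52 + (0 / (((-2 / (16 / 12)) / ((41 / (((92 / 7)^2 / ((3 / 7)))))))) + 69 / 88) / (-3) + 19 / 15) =607267584 / 3833345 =158.42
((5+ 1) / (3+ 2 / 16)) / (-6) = -8 / 25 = -0.32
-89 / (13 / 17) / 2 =-1513 / 26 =-58.19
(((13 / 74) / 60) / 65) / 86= 1 / 1909200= 0.00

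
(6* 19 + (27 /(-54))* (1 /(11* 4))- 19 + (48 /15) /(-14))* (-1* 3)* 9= -7880247 /3080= -2558.52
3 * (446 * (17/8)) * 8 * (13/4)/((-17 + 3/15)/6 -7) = -739245/98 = -7543.32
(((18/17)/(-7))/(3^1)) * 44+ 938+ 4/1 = 111834/119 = 939.78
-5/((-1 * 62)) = 5/62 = 0.08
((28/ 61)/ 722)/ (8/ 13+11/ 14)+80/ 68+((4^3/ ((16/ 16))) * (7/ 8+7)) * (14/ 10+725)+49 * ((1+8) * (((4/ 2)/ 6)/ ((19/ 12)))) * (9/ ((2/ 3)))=2062857628966/ 5615355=367360.15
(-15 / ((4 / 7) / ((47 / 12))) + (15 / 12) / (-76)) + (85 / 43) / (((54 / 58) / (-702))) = -5206885 / 3268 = -1593.29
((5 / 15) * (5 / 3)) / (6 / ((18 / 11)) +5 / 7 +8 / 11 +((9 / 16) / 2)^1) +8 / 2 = 490388 / 119517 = 4.10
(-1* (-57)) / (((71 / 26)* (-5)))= -1482 / 355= -4.17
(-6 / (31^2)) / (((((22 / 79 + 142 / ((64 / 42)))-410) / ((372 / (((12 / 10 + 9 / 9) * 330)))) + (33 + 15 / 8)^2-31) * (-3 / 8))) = 80896 / 2757444885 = 0.00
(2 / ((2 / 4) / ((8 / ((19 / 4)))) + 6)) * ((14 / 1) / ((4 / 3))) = 1344 / 403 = 3.33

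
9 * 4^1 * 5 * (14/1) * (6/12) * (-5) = -6300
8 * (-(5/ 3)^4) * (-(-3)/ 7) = -5000/ 189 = -26.46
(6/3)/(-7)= -2/7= -0.29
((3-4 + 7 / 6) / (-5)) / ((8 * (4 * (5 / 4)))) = -1 / 1200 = -0.00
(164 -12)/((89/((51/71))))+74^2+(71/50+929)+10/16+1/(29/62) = 234942797859/36650200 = 6410.41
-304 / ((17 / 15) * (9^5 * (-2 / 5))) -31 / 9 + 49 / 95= -92735216 / 31788045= -2.92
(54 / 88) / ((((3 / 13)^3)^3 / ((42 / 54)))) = 74231495611 / 288684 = 257137.55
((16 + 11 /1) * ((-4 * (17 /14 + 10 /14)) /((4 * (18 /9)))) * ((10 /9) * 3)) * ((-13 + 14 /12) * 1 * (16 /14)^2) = 460080 /343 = 1341.34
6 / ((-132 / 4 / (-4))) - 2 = -14 / 11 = -1.27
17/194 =0.09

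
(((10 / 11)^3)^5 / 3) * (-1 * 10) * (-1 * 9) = 30000000000000000 / 4177248169415651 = 7.18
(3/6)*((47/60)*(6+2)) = 3.13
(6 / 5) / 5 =6 / 25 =0.24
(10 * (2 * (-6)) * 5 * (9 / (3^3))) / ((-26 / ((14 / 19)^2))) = 19600 / 4693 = 4.18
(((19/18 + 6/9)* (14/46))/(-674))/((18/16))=-434/627831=-0.00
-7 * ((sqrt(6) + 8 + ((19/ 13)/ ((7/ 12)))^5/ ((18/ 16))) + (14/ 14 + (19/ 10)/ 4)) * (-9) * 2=126 * sqrt(6) + 218448189707121/ 17829489860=12560.71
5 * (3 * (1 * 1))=15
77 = 77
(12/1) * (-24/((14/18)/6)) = -15552/7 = -2221.71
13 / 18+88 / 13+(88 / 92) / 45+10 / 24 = 142253 / 17940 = 7.93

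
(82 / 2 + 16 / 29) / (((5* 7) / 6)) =1446 / 203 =7.12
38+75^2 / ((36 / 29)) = 18277 / 4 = 4569.25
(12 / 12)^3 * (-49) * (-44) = 2156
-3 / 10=-0.30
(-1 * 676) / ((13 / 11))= -572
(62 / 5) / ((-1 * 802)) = -31 / 2005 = -0.02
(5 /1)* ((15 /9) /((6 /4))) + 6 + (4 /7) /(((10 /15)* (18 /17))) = 779 /63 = 12.37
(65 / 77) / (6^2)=65 / 2772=0.02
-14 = -14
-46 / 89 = -0.52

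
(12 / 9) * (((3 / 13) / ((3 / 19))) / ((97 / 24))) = 608 / 1261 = 0.48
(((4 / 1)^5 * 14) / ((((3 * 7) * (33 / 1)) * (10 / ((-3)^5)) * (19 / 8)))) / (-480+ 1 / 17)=3760128 / 8526155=0.44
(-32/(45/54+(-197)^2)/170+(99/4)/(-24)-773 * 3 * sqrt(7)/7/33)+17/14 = 811492111/4433635360-773 * sqrt(7)/77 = -26.38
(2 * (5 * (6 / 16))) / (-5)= -0.75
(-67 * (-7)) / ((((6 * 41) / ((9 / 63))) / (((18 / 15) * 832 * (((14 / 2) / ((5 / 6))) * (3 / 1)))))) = 7023744 / 1025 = 6852.43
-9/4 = -2.25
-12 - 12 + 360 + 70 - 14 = 392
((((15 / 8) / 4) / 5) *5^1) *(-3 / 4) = -0.35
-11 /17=-0.65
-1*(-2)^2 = -4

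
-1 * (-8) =8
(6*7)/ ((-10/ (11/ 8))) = -231/ 40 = -5.78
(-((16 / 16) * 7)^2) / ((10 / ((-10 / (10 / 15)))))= 147 / 2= 73.50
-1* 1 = -1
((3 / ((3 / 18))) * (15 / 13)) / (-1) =-270 / 13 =-20.77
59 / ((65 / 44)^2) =114224 / 4225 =27.04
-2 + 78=76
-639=-639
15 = 15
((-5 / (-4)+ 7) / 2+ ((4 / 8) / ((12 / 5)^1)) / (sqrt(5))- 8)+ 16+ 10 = sqrt(5) / 24+ 177 / 8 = 22.22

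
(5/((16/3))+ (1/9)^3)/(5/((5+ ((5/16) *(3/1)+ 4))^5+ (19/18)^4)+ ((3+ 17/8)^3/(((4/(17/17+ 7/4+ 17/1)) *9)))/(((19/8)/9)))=1775736706168459358144/529294630186460423969613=0.00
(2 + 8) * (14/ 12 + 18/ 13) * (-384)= -127360/ 13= -9796.92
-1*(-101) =101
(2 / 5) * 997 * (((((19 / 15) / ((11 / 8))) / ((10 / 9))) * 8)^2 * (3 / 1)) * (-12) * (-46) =10985887678464 / 378125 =29053587.25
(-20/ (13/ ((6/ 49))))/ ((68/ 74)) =-2220/ 10829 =-0.21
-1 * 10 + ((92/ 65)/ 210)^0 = -9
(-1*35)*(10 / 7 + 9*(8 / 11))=-3070 / 11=-279.09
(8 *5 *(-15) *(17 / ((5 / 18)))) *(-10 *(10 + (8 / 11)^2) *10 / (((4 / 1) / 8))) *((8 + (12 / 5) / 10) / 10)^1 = 7709554944 / 121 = 63715330.12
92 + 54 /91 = 8426 /91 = 92.59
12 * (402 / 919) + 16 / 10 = 31472 / 4595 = 6.85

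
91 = 91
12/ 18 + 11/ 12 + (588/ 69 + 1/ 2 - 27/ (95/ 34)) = 24697/ 26220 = 0.94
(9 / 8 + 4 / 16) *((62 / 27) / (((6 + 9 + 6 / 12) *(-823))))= -0.00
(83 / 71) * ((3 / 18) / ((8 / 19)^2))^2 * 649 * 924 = 540540100639 / 872448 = 619567.13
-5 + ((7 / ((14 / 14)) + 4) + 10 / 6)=7.67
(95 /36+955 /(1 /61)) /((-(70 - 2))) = -2097275 /2448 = -856.73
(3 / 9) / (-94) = -1 / 282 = -0.00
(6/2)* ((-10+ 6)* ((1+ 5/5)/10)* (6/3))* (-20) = 96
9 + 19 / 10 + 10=209 / 10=20.90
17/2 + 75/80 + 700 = 11351/16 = 709.44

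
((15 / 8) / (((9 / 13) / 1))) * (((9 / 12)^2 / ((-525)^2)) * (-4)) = -13 / 588000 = -0.00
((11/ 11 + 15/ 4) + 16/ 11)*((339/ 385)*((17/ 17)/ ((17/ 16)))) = 52884/ 10285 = 5.14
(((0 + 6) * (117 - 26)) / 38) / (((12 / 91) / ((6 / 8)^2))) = 74529 / 1216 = 61.29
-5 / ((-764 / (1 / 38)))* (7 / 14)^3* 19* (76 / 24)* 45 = 1425 / 24448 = 0.06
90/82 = 45/41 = 1.10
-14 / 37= -0.38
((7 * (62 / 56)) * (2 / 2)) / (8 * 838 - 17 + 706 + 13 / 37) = 1147 / 1094216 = 0.00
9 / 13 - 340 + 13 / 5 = -21886 / 65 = -336.71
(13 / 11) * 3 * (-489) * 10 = -190710 / 11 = -17337.27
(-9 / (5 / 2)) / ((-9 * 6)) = 0.07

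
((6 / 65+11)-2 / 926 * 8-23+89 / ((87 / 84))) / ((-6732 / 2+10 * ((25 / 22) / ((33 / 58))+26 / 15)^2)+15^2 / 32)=-30260797466944 / 1316562559877149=-0.02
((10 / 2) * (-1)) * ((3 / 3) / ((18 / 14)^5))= -84035 / 59049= -1.42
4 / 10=2 / 5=0.40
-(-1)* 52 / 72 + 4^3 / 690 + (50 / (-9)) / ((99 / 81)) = -84943 / 22770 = -3.73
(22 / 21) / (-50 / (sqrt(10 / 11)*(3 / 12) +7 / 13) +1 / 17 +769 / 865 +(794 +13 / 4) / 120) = -607429496211820480 / 48515313768783072869 - 82326452116480000*sqrt(110) / 145545941306349218607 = -0.02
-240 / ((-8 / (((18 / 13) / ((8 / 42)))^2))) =535815 / 338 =1585.25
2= 2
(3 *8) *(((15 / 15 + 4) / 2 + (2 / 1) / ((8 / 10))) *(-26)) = -3120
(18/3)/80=0.08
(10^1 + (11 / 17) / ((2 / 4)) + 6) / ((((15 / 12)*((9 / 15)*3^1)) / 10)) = 3920 / 51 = 76.86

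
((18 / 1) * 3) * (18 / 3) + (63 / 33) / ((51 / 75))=61113 / 187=326.81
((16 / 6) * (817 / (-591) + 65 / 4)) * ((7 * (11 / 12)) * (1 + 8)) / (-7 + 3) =-2706319 / 4728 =-572.40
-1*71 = -71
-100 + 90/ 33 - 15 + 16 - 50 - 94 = -2643/ 11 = -240.27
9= 9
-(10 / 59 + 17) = -1013 / 59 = -17.17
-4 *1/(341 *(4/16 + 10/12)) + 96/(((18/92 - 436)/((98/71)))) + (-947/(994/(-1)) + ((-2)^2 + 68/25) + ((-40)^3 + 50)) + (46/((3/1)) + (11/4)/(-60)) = -63927.35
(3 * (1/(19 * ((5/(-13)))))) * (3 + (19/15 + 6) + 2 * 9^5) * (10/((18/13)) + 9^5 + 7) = -12242625174728/4275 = -2863771970.70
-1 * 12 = -12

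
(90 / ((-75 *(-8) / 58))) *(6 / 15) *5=87 / 5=17.40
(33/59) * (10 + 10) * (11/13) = 7260/767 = 9.47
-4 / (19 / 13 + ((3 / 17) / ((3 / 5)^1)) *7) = -442 / 389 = -1.14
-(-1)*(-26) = -26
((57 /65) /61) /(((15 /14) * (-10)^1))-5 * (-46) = 230.00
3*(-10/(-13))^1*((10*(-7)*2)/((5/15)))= -12600/13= -969.23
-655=-655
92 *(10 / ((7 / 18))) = 16560 / 7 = 2365.71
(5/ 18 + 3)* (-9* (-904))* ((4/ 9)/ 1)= 106672/ 9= 11852.44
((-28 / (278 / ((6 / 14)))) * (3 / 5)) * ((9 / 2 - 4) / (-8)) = 9 / 5560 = 0.00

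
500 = 500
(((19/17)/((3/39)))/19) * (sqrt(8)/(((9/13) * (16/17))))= 169 * sqrt(2)/72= 3.32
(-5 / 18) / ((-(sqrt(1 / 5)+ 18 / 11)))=275 / 1499- 605 * sqrt(5) / 26982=0.13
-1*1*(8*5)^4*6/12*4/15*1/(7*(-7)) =1024000/147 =6965.99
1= 1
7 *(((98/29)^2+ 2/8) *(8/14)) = 39257/841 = 46.68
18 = 18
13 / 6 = 2.17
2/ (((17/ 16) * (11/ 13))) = 416/ 187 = 2.22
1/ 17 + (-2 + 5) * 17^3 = 250564/ 17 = 14739.06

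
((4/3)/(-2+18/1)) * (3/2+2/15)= 49/360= 0.14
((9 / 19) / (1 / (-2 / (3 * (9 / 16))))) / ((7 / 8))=-256 / 399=-0.64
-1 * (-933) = 933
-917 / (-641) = 917 / 641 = 1.43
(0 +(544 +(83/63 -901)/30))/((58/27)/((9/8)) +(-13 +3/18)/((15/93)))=-8743320/1320949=-6.62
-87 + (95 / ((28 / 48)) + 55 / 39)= 21094 / 273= 77.27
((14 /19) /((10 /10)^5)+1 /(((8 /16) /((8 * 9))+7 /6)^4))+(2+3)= 6.26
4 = 4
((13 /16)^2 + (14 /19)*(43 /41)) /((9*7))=285763 /12563712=0.02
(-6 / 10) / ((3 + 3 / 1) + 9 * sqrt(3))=2 / 115 - 3 * sqrt(3) / 115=-0.03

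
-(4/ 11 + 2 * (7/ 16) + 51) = -52.24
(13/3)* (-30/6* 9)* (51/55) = -1989/11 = -180.82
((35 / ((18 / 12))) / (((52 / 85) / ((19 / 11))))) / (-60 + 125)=11305 / 11154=1.01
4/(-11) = -4/11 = -0.36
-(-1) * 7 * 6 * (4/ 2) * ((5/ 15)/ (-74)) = -14/ 37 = -0.38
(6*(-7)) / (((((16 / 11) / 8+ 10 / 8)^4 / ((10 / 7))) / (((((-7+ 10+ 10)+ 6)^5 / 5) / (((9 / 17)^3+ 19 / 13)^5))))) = -653696.06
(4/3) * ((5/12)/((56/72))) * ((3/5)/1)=3/7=0.43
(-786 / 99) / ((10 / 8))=-1048 / 165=-6.35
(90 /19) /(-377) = -90 /7163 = -0.01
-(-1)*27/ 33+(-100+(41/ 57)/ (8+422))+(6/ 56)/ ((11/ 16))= -186885593/ 1887270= -99.02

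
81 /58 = 1.40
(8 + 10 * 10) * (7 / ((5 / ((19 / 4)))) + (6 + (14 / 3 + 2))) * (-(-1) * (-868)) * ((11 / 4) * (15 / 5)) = -14939278.20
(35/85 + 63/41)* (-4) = -5432/697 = -7.79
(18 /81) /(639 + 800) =2 /12951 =0.00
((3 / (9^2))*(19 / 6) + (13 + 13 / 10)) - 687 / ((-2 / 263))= 73187483 / 810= 90354.92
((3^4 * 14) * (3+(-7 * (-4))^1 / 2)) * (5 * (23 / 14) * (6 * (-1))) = -950130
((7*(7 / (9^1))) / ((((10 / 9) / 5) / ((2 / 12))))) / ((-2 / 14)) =-343 / 12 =-28.58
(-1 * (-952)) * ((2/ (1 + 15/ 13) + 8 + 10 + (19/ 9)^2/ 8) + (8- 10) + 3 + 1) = 1656803/ 81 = 20454.36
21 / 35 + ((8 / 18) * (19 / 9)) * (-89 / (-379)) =125917 / 153495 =0.82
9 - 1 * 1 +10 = 18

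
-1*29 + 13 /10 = -277 /10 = -27.70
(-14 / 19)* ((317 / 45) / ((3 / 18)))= -8876 / 285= -31.14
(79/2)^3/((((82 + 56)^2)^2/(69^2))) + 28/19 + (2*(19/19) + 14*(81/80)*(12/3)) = 60.98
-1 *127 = -127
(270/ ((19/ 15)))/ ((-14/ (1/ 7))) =-2025/ 931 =-2.18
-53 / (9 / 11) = -583 / 9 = -64.78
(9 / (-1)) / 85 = -9 / 85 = -0.11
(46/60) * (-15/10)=-1.15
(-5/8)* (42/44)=-105/176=-0.60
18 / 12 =3 / 2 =1.50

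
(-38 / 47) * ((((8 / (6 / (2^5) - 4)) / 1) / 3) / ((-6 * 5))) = -2432 / 129015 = -0.02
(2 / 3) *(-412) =-824 / 3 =-274.67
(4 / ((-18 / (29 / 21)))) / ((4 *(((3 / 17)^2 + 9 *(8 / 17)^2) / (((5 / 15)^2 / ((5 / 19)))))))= -159239 / 9950850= -0.02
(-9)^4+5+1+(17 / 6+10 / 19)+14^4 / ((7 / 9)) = 6379709 / 114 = 55962.36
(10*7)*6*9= 3780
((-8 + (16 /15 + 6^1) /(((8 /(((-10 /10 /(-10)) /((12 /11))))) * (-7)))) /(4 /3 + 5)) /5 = -403783 /1596000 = -0.25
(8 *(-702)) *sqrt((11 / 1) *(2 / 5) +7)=-5616 *sqrt(285) / 5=-18961.80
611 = 611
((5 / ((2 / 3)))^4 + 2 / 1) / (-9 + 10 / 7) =-354599 / 848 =-418.16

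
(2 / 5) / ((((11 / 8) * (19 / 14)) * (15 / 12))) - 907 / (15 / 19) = -18005797 / 15675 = -1148.70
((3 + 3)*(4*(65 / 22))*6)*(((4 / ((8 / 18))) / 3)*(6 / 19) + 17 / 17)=173160 / 209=828.52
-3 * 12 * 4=-144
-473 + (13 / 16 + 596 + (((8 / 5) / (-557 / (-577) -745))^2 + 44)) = 773218597166581 / 4607633971600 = 167.81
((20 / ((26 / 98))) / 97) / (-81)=-980 / 102141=-0.01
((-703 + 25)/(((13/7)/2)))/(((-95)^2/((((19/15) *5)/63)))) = -452/55575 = -0.01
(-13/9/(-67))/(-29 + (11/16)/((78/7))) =-5408/7259115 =-0.00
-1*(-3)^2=-9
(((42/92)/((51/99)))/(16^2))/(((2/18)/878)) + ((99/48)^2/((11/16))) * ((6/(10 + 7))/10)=13799511/500480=27.57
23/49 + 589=28884/49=589.47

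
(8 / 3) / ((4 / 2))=4 / 3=1.33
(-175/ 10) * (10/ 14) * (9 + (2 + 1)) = -150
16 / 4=4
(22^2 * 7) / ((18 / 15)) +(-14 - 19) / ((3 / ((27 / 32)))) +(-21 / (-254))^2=4357243805 / 1548384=2814.06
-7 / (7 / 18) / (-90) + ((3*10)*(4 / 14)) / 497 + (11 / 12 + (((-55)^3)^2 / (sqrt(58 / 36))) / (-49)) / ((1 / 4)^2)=-7120939439.30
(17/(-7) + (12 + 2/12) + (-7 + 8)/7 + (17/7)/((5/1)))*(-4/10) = -4.15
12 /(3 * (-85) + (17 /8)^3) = -6144 /125647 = -0.05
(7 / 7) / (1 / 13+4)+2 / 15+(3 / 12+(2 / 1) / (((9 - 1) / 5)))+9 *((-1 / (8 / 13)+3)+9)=605813 / 6360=95.25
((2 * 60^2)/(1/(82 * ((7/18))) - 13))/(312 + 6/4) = -688800/388949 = -1.77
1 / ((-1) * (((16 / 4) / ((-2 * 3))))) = 3 / 2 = 1.50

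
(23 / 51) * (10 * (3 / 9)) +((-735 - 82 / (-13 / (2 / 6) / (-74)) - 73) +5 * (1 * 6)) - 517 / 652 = -1209784153 / 1296828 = -932.88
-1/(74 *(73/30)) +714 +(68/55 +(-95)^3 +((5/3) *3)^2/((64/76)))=-2036106908567/2376880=-856630.08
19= 19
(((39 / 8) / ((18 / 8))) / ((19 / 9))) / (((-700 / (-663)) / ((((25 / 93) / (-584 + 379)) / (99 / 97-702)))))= 278681 / 153254383800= 0.00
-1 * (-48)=48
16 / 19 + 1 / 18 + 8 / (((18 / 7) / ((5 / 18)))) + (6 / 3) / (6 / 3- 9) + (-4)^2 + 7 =527363 / 21546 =24.48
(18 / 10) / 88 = 9 / 440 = 0.02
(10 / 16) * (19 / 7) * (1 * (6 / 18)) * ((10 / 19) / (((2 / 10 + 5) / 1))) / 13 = 125 / 28392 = 0.00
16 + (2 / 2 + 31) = 48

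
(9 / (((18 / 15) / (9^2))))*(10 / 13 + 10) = 85050 / 13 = 6542.31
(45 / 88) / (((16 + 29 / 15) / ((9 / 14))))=6075 / 331408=0.02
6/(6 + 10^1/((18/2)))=27/32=0.84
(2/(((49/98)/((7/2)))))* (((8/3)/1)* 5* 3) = 560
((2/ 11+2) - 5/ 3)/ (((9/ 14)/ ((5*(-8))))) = -9520/ 297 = -32.05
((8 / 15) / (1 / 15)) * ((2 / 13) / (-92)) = -4 / 299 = -0.01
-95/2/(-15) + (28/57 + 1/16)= 1131/304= 3.72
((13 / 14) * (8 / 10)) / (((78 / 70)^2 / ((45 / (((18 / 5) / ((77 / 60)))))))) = 13475 / 1404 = 9.60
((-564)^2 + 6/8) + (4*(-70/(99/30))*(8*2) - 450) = 41750171/132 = 316289.17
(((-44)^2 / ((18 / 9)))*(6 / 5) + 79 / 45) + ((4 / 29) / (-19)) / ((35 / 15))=201917267 / 173565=1163.35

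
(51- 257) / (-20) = 103 / 10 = 10.30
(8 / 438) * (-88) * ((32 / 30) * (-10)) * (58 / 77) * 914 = 54284288 / 4599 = 11803.50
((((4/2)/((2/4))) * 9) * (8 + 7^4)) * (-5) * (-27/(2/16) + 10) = 89325720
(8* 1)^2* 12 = 768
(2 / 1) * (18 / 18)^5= 2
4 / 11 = 0.36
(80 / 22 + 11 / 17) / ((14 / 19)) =15219 / 2618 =5.81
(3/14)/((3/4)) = 0.29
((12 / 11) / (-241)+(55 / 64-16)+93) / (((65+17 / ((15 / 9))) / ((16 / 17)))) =66045825 / 67780768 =0.97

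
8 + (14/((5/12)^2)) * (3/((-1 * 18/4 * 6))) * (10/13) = 72/65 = 1.11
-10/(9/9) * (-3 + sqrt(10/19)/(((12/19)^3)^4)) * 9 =-15938.17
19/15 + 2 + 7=10.27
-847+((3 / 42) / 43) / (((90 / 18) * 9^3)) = -1858563629 / 2194290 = -847.00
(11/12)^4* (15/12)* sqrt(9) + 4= 183797/27648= 6.65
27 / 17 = 1.59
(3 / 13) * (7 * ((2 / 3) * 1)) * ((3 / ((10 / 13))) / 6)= 7 / 10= 0.70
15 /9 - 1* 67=-196 /3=-65.33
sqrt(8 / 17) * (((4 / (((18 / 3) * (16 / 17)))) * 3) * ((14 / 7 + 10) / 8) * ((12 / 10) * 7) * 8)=126 * sqrt(34) / 5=146.94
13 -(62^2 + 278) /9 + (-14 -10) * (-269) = 6011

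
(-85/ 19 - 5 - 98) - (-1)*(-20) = -2422/ 19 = -127.47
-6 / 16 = -3 / 8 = -0.38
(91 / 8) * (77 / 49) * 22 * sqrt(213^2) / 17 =335049 / 68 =4927.19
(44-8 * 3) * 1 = 20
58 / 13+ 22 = 344 / 13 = 26.46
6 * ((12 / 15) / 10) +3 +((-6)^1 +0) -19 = -538 / 25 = -21.52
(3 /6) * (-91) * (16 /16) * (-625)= 56875 /2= 28437.50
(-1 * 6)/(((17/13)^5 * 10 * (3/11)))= -4084223/7099285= -0.58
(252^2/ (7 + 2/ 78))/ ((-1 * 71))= -1238328/ 9727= -127.31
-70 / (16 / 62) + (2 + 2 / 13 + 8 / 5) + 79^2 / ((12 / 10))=3848003 / 780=4933.34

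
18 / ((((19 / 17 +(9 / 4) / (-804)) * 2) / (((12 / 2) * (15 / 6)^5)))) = 96103125 / 20317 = 4730.18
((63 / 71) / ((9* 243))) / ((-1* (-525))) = 1 / 1293975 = 0.00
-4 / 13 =-0.31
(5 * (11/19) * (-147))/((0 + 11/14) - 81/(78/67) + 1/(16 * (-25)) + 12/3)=294294000/44811329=6.57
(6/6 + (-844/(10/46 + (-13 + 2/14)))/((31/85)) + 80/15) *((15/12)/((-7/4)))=-35849035/264957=-135.30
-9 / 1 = -9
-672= -672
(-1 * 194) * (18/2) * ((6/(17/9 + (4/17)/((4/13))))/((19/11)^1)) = -2285.60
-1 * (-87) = 87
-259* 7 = -1813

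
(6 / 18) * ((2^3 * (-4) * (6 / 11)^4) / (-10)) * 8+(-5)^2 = 25.76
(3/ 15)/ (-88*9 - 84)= -1/ 4380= -0.00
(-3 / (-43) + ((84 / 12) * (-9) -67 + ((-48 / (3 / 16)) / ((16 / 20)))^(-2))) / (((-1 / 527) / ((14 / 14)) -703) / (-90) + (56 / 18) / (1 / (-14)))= 2713511834451 / 746500034560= 3.63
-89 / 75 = -1.19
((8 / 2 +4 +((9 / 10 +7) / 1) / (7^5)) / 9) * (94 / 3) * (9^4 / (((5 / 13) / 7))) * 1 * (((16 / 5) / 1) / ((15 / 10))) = 7095446.63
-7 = -7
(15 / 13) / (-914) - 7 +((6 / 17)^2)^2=-6932629397 / 992396522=-6.99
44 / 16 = 2.75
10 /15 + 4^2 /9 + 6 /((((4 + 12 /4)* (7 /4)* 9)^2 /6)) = 52886 /21609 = 2.45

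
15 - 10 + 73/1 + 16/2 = 86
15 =15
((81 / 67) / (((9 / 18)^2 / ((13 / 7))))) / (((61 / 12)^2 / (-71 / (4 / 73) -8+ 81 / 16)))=-787690332 / 1745149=-451.36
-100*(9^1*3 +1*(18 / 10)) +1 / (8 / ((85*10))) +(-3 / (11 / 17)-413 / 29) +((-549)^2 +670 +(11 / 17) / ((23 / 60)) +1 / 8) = 298631345795 / 997832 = 299280.19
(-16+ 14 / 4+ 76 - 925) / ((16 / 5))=-8615 / 32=-269.22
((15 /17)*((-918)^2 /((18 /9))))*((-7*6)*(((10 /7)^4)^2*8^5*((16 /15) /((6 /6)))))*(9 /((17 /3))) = -12383472844800000000 /823543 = -15036826061055.71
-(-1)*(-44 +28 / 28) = -43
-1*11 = -11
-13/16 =-0.81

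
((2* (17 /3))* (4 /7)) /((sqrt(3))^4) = 136 /189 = 0.72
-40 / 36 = -10 / 9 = -1.11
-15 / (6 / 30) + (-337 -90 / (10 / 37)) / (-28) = -715 / 14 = -51.07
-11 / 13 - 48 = -635 / 13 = -48.85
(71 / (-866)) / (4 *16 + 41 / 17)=-1207 / 977714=-0.00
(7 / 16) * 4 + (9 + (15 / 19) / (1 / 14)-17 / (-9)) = 16205 / 684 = 23.69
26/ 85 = 0.31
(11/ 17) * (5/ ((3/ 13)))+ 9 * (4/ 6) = 1021/ 51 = 20.02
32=32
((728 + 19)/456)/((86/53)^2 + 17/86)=30075963/51969484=0.58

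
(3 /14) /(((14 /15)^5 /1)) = 2278125 /7529536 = 0.30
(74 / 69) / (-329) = -74 / 22701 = -0.00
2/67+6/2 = 3.03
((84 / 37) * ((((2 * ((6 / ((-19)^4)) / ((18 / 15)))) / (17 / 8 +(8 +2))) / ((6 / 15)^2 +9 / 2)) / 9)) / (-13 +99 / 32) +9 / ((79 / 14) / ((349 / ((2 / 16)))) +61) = 36459453731985088784 / 247122320717970374469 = 0.15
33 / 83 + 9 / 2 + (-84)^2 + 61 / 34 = 9965458 / 1411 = 7062.69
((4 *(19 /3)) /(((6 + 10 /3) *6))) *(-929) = -17651 /42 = -420.26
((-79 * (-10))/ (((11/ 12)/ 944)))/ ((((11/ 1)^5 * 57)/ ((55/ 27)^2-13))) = -19246574080/ 24537891411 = -0.78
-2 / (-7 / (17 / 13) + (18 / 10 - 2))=85 / 236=0.36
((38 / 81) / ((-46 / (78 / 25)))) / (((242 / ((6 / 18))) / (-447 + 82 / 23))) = 2519153 / 129618225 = 0.02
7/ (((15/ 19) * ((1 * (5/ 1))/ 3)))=5.32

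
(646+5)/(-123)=-217/41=-5.29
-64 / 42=-32 / 21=-1.52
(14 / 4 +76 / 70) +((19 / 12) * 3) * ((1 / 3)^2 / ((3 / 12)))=4219 / 630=6.70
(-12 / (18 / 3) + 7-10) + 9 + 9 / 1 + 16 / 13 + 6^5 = 101273 / 13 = 7790.23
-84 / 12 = -7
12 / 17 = 0.71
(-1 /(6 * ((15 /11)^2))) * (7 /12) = -0.05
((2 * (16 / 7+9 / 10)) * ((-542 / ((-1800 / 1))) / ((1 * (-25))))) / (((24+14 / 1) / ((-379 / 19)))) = 22904107 / 568575000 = 0.04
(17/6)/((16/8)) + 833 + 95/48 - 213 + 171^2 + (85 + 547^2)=15799603/48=329158.40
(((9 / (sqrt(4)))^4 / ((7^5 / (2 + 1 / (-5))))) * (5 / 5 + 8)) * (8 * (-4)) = -1062882 / 84035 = -12.65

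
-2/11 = -0.18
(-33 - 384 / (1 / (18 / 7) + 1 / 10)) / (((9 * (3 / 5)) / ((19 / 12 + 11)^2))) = -342129005 / 14256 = -23998.95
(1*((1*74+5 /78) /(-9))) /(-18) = 5777 /12636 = 0.46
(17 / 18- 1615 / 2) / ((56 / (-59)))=61183 / 72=849.76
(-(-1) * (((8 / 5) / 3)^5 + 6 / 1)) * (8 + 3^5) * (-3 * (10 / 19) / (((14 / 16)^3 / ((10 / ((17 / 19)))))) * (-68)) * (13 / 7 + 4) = 55267426582528 / 3472875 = 15914027.02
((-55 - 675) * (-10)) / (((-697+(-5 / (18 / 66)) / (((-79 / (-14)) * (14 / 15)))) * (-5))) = 57670 / 27669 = 2.08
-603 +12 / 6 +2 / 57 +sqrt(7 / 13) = -34255 / 57 +sqrt(91) / 13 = -600.23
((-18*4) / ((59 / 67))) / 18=-4.54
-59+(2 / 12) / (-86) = -30445 / 516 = -59.00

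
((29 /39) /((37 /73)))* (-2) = -4234 /1443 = -2.93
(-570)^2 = 324900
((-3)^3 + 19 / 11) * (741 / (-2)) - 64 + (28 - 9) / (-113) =11559126 / 1243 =9299.38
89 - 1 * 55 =34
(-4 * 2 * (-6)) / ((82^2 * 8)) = 3 / 3362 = 0.00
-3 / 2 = -1.50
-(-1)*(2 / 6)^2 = 1 / 9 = 0.11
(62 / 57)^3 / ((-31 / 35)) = -1.45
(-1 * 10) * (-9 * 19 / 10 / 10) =171 / 10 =17.10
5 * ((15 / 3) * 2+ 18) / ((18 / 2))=140 / 9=15.56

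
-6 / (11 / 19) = -114 / 11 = -10.36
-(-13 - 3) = 16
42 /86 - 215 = -9224 /43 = -214.51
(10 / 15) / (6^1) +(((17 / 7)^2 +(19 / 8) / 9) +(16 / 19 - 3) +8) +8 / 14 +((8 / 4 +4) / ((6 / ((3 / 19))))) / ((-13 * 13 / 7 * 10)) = 79839089 / 6293560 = 12.69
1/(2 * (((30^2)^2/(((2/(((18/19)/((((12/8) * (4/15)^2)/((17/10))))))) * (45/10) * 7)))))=133/51637500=0.00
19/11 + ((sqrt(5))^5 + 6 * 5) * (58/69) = 6817/253 + 1450 * sqrt(5)/69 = 73.93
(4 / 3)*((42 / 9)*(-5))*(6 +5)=-342.22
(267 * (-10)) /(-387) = 890 /129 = 6.90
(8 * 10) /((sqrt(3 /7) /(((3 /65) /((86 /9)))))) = 72 * sqrt(21) /559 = 0.59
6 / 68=3 / 34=0.09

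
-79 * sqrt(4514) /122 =-43.51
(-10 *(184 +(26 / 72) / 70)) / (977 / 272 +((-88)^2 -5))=-31531124 / 132677055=-0.24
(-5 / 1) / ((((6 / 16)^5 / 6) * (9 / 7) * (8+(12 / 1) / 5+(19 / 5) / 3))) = -65536 / 243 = -269.70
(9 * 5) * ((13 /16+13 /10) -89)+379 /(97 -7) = -2812123 /720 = -3905.73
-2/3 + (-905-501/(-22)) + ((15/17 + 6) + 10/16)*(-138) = -4306031/2244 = -1918.91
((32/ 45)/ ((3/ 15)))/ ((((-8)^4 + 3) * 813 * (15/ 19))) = 608/ 449885745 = 0.00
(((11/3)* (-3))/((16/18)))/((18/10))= -55/8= -6.88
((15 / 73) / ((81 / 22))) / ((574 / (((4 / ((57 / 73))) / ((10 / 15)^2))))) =55 / 49077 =0.00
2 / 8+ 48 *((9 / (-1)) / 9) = -191 / 4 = -47.75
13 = 13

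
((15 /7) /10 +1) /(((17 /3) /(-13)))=-39 /14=-2.79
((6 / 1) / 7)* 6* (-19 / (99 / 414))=-31464 / 77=-408.62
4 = 4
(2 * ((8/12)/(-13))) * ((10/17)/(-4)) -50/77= -32380/51051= -0.63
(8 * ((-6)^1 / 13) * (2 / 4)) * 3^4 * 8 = -15552 / 13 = -1196.31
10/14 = 5/7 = 0.71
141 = 141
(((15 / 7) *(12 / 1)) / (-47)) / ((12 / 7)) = -15 / 47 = -0.32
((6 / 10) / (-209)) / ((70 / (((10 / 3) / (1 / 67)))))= -67 / 7315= -0.01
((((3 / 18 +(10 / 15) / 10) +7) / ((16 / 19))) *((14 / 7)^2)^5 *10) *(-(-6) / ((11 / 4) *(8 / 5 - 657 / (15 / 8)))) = -659680 / 1199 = -550.19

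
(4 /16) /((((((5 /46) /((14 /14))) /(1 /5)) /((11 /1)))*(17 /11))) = 2783 /850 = 3.27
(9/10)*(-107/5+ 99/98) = -89919/4900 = -18.35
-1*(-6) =6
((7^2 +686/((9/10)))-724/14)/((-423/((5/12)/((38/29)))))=-6938105/12151944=-0.57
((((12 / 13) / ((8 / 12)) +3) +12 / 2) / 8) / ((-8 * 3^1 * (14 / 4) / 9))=-405 / 2912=-0.14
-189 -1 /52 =-9829 /52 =-189.02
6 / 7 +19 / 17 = 1.97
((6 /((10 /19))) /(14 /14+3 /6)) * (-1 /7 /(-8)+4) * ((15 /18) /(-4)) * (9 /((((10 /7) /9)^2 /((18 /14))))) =-373977 /128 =-2921.70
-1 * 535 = -535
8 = 8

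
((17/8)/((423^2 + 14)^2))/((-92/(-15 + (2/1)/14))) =221/20621264628356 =0.00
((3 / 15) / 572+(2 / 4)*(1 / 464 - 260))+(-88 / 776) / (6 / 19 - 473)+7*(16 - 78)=-326008008587601 / 578030092640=-564.00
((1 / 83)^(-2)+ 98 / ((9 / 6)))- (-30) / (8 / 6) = 41861 / 6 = 6976.83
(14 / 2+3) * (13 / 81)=130 / 81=1.60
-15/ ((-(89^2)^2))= 15/ 62742241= 0.00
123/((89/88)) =121.62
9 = 9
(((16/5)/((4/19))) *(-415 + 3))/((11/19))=-594928/55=-10816.87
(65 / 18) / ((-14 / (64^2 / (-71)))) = 66560 / 4473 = 14.88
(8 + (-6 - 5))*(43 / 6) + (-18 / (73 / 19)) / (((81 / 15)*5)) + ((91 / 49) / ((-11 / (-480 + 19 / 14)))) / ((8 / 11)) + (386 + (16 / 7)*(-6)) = 79276459 / 171696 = 461.73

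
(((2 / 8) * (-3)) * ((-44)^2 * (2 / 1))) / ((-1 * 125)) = 2904 / 125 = 23.23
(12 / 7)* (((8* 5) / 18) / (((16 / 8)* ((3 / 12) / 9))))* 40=19200 / 7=2742.86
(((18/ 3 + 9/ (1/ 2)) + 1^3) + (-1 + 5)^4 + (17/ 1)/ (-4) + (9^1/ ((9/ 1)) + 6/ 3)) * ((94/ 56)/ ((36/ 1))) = 13.04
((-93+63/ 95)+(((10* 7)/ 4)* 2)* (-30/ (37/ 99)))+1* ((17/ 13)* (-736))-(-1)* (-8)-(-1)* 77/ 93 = -16452163931/ 4249635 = -3871.43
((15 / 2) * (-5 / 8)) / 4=-75 / 64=-1.17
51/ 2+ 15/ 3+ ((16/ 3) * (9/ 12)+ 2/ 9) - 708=-12119/ 18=-673.28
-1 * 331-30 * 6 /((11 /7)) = -4901 /11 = -445.55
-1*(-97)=97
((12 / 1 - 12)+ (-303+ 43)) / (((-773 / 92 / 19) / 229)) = 104075920 / 773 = 134638.97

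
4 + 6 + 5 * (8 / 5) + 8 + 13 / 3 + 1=94 / 3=31.33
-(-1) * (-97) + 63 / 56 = -767 / 8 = -95.88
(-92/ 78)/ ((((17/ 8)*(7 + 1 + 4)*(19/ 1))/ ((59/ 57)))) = -5428/ 2154087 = -0.00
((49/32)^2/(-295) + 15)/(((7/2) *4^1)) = 4528799/4229120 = 1.07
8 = 8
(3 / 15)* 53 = 53 / 5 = 10.60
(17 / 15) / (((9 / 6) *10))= 17 / 225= 0.08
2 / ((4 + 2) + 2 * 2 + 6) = 1 / 8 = 0.12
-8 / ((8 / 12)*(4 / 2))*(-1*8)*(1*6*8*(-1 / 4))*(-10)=5760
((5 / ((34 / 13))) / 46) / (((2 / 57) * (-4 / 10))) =-18525 / 6256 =-2.96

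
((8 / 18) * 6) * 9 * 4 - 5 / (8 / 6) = 369 / 4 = 92.25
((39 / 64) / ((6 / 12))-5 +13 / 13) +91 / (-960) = -2761 / 960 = -2.88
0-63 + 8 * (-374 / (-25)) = 1417 / 25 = 56.68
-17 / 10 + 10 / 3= 49 / 30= 1.63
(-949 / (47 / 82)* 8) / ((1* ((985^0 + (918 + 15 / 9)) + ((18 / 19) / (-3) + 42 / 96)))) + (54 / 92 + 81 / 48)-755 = -11141876554123 / 14524471664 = -767.11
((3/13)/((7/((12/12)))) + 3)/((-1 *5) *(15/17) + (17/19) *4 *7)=89148/606697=0.15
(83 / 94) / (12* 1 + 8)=83 / 1880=0.04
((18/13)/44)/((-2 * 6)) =-3/1144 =-0.00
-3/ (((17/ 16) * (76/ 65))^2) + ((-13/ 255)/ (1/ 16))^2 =-1.28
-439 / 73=-6.01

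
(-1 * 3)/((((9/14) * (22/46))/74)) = -23828/33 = -722.06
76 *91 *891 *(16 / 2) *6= 295783488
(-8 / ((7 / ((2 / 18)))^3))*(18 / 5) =-16 / 138915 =-0.00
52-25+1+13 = 41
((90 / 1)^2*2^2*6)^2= 37791360000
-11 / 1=-11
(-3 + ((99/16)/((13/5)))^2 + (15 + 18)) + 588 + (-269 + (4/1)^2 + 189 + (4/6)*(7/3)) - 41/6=215864489/389376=554.39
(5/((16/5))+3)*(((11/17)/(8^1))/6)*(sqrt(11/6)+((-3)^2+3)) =803*sqrt(66)/78336+803/1088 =0.82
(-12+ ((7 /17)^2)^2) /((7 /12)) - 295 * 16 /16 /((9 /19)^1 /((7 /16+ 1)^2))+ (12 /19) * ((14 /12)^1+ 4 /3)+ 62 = -31834614107593 /25593507072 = -1243.86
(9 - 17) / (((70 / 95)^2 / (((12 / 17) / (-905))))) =8664 / 753865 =0.01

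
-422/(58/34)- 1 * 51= -8653/29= -298.38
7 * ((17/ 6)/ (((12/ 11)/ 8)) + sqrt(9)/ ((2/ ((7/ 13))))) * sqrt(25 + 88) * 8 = 141428 * sqrt(113)/ 117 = 12849.57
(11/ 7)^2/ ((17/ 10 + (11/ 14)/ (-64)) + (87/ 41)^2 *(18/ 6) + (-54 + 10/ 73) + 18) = -9502894720/ 79533394969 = -0.12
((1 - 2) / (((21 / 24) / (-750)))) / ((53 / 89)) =534000 / 371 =1439.35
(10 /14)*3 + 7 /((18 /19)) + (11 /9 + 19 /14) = 109 /9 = 12.11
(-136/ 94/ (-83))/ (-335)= -68/ 1306835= -0.00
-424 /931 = -0.46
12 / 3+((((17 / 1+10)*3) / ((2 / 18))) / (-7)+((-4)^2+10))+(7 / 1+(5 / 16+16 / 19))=-140423 / 2128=-65.99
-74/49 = -1.51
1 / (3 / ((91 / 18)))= 91 / 54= 1.69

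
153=153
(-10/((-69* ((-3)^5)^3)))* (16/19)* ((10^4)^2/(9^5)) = -16000000000/1110795366979773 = -0.00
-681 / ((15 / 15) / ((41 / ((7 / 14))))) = -55842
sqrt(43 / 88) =sqrt(946) / 44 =0.70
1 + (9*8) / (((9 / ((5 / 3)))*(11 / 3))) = 51 / 11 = 4.64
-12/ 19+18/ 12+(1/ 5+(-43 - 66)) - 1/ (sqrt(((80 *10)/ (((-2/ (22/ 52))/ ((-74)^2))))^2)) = -24705193287/ 228896800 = -107.93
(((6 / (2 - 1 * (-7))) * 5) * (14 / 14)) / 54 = 5 / 81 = 0.06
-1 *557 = -557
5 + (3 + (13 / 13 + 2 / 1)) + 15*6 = 101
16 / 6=8 / 3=2.67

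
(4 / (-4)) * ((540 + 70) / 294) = -305 / 147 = -2.07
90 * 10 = 900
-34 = -34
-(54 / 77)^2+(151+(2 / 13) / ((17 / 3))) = 197247797 / 1310309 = 150.54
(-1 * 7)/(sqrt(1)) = -7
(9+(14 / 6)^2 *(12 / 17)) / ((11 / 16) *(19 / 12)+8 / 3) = 3.42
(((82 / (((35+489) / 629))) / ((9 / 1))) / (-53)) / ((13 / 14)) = -180523 / 812331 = -0.22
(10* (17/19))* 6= 1020/19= 53.68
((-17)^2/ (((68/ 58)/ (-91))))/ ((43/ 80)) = -1794520/ 43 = -41733.02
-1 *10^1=-10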